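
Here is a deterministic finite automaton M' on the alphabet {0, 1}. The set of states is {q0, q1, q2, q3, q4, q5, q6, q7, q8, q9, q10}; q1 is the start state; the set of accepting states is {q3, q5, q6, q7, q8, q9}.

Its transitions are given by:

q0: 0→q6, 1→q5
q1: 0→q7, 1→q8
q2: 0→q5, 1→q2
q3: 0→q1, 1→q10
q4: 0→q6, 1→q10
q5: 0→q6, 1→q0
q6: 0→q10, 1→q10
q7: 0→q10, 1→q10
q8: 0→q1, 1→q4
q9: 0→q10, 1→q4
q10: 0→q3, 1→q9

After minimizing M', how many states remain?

First remove the unreachable states {q0,q2,q5}; 8 states remain.
Initial partition by acceptance: {q3,q6,q7,q8,q9} | {q1,q4,q10}.
Split {q1,q4,q10} by δ(·,1) → {q1,q10} and {q4}.
Refine {q3,q6,q7,q8,q9} on symbol 1: members go to different blocks, giving {q3,q6,q7} and {q8,q9}.
The partition is now stable with 4 blocks: {q3,q6,q7} | {q1,q10} | {q4} | {q8,q9}.

4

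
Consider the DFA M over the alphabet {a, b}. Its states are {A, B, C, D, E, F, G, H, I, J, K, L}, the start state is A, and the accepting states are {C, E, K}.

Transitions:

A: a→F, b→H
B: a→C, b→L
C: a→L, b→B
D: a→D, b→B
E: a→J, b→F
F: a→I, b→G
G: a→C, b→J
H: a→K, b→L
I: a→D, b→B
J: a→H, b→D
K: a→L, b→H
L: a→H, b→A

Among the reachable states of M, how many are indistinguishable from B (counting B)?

3

Reachable states from the start: {A,B,C,D,F,G,H,I,J,K,L}. Unreachable: {E} — drop them.
Start with accepting vs non-accepting: {C,K} | {A,B,D,F,G,H,I,J,L}.
On input a, block {A,B,D,F,G,H,I,J,L} splits into {A,D,F,I,J,L} and {B,G,H}.
Split {A,D,F,I,J,L} by δ(·,a) → {A,D,F,I} and {J,L}.
No further refinement is possible. Final partition (4 blocks): {C,K} | {A,D,F,I} | {B,G,H} | {J,L}.
State B belongs to the block {B,G,H}, which has 3 states.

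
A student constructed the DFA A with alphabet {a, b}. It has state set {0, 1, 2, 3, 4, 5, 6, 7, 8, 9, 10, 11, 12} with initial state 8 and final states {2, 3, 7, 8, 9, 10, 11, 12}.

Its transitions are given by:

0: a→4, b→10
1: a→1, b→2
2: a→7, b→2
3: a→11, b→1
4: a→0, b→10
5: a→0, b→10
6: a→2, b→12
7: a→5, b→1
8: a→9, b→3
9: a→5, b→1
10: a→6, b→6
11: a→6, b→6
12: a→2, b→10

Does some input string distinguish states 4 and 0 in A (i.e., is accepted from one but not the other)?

No

All states are reachable from the start state.
Initial partition by acceptance: {2,3,7,8,9,10,11,12} | {0,1,4,5,6}.
Split {2,3,7,8,9,10,11,12} by δ(·,a) → {2,3,8,12} and {7,9,10,11}.
On input a, block {2,3,8,12} splits into {2,3,8} and {12}.
Refine {2,3,8} on symbol b: members go to different blocks, giving {2,8} and {3}.
On input b, block {2,8} splits into {2} and {8}.
Split {0,1,4,5,6} by δ(·,a) → {0,1,4,5} and {6}.
On input b, block {0,1,4,5} splits into {0,4,5} and {1}.
Split {7,9,10,11} by δ(·,a) → {7,9} and {10,11}.
No further refinement is possible. Final partition (9 blocks): {2} | {0,4,5} | {7,9} | {12} | {3} | {8} | {6} | {1} | {10,11}.
4 and 0 lie in the same block of the stable partition, so they are equivalent — no string distinguishes them.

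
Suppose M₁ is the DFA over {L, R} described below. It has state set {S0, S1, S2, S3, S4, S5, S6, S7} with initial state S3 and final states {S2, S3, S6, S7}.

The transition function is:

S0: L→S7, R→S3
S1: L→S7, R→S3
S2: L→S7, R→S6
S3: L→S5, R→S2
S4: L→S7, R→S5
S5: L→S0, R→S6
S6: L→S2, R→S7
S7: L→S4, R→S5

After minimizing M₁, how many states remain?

First remove the unreachable states {S1}; 7 states remain.
P0 = {S2,S3,S6,S7} | {S0,S4,S5}.
Refine {S2,S3,S6,S7} on symbol L: members go to different blocks, giving {S2,S6} and {S3,S7}.
Refine {S2,S6} on symbol L: members go to different blocks, giving {S2} and {S6}.
Refine {S0,S4,S5} on symbol L: members go to different blocks, giving {S0,S4} and {S5}.
On input R, block {S0,S4} splits into {S0} and {S4}.
Split {S3,S7} by δ(·,L) → {S3} and {S7}.
Stable partition: {S2} | {S0} | {S3} | {S6} | {S5} | {S4} | {S7} — 7 equivalence classes.

7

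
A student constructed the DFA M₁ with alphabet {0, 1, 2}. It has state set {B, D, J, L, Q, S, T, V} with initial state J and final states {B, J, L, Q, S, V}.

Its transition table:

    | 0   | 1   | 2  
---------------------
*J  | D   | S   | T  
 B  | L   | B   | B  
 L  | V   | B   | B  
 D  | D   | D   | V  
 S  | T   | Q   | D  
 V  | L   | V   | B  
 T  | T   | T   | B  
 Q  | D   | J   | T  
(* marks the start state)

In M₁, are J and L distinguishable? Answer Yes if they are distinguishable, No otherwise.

Every state is reachable, so we keep all 8.
Start with accepting vs non-accepting: {B,J,L,Q,S,V} | {D,T}.
Refine {B,J,L,Q,S,V} on symbol 0: members go to different blocks, giving {J,Q,S} and {B,L,V}.
No further refinement is possible. Final partition (3 blocks): {J,Q,S} | {D,T} | {B,L,V}.
J and L end up in different blocks, so they are distinguishable. For instance, the string '0' is accepted from only L.

Yes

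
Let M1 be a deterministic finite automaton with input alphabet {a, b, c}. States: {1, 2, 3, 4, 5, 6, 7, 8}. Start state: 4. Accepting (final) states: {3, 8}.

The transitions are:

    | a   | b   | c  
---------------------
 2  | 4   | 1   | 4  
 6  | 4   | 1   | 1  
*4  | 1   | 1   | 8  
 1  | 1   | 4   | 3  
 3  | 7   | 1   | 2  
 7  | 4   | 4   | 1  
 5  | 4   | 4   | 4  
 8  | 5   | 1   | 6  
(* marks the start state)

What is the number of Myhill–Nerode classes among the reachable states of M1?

3

Every state is reachable, so we keep all 8.
Initial partition by acceptance: {3,8} | {1,2,4,5,6,7}.
On input c, block {1,2,4,5,6,7} splits into {2,5,6,7} and {1,4}.
Stable partition: {3,8} | {2,5,6,7} | {1,4} — 3 equivalence classes.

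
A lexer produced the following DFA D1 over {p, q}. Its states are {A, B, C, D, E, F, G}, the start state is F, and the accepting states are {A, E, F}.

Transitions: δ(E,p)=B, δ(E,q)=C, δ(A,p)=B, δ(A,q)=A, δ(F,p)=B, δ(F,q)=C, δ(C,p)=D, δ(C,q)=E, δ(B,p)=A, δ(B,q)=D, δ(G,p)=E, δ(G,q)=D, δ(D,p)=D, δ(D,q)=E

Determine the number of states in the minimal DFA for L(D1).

First remove the unreachable states {G}; 6 states remain.
P0 = {A,E,F} | {B,C,D}.
Split {A,E,F} by δ(·,q) → {E,F} and {A}.
Split {B,C,D} by δ(·,p) → {C,D} and {B}.
Stable partition: {E,F} | {C,D} | {A} | {B} — 4 equivalence classes.

4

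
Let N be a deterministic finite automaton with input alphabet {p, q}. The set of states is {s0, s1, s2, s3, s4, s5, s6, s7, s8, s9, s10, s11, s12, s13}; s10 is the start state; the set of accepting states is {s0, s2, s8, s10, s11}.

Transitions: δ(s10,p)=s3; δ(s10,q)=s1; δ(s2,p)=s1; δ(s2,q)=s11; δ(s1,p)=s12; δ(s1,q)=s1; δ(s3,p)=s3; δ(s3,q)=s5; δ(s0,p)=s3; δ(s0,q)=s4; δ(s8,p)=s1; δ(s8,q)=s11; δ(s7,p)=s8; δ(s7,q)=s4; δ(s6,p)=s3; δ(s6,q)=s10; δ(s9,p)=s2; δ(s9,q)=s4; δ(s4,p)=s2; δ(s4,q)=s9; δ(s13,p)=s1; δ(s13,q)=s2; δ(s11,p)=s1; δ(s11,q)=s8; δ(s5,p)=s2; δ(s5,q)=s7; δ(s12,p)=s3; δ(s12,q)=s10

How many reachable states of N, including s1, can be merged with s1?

1

States {s0,s6,s13} cannot be reached from the start state, so discard them.
P0 = {s2,s8,s10,s11} | {s1,s3,s4,s5,s7,s9,s12}.
Refine {s2,s8,s10,s11} on symbol q: members go to different blocks, giving {s2,s8,s11} and {s10}.
Split {s1,s3,s4,s5,s7,s9,s12} by δ(·,p) → {s4,s5,s7,s9} and {s1,s3,s12}.
On input q, block {s1,s3,s12} splits into {s1} and {s3} and {s12}.
No further refinement is possible. Final partition (6 blocks): {s2,s8,s11} | {s4,s5,s7,s9} | {s10} | {s1} | {s3} | {s12}.
The equivalence class containing s1 is {s1}, of size 1.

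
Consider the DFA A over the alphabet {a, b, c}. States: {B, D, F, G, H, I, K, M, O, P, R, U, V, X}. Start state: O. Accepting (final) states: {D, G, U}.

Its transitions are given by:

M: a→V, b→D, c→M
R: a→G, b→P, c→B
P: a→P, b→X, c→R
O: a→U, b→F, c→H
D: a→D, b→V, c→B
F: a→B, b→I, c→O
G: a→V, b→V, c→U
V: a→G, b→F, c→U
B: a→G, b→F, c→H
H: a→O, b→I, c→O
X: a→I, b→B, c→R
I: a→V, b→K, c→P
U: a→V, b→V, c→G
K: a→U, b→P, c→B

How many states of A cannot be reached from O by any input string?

No path from O leads to D, M; the other 12 states are all reachable.

2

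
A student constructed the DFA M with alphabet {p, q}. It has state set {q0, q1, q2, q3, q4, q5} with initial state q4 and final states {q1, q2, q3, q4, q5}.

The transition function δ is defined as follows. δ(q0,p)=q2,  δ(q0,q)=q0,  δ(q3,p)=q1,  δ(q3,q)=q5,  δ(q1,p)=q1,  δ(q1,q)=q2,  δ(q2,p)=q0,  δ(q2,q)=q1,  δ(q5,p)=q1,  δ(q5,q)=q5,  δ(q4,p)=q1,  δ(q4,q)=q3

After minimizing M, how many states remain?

4

All states are reachable from the start state.
P0 = {q1,q2,q3,q4,q5} | {q0}.
On input p, block {q1,q2,q3,q4,q5} splits into {q1,q3,q4,q5} and {q2}.
On input q, block {q1,q3,q4,q5} splits into {q3,q4,q5} and {q1}.
Stable partition: {q3,q4,q5} | {q0} | {q2} | {q1} — 4 equivalence classes.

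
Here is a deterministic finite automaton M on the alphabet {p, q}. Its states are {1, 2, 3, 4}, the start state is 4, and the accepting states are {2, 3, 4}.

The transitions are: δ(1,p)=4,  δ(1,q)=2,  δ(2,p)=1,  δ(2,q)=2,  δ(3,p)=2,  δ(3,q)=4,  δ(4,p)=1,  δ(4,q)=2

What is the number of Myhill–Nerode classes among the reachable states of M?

States {3} cannot be reached from the start state, so discard them.
P0 = {2,4} | {1}.
No further refinement is possible. Final partition (2 blocks): {2,4} | {1}.

2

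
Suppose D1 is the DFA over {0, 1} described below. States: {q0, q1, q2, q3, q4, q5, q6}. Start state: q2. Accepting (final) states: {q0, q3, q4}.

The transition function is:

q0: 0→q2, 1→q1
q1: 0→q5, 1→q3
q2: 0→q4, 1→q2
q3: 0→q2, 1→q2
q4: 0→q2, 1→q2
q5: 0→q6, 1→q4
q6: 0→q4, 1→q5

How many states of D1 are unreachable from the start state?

5

No path from q2 leads to q0, q1, q3, q5, q6; the other 2 states are all reachable.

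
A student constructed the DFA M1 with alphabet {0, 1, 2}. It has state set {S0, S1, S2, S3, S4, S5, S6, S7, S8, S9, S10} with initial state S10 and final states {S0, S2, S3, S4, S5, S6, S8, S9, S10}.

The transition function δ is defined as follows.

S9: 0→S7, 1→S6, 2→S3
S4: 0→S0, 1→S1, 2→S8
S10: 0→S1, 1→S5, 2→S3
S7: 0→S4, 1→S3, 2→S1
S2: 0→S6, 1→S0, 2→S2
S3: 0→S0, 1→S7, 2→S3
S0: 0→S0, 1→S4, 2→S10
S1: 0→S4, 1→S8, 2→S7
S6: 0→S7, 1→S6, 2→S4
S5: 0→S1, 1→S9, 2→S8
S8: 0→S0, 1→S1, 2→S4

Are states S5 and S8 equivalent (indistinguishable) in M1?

No

Reachable states from the start: {S0,S1,S3,S4,S5,S6,S7,S8,S9,S10}. Unreachable: {S2} — drop them.
P0 = {S0,S3,S4,S5,S6,S8,S9,S10} | {S1,S7}.
Refine {S0,S3,S4,S5,S6,S8,S9,S10} on symbol 0: members go to different blocks, giving {S0,S3,S4,S8} and {S5,S6,S9,S10}.
Split {S0,S3,S4,S8} by δ(·,1) → {S3,S4,S8} and {S0}.
Stable partition: {S3,S4,S8} | {S1,S7} | {S5,S6,S9,S10} | {S0} — 4 equivalence classes.
S5 and S8 end up in different blocks, so they are distinguishable. For instance, the string '0' is accepted from only S8.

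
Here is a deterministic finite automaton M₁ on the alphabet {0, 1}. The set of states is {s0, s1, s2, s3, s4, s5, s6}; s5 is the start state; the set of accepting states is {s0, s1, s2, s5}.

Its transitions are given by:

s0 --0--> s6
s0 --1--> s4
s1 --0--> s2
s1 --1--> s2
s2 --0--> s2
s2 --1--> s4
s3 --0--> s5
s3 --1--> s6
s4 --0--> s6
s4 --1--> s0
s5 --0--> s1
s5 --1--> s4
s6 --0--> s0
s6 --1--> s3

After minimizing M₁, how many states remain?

P0 = {s0,s1,s2,s5} | {s3,s4,s6}.
Refine {s0,s1,s2,s5} on symbol 0: members go to different blocks, giving {s1,s2,s5} and {s0}.
On input 1, block {s1,s2,s5} splits into {s2,s5} and {s1}.
Split {s2,s5} by δ(·,0) → {s2} and {s5}.
Refine {s3,s4,s6} on symbol 0: members go to different blocks, giving {s3} and {s4} and {s6}.
No further refinement is possible. Final partition (7 blocks): {s2} | {s3} | {s0} | {s1} | {s5} | {s4} | {s6}.

7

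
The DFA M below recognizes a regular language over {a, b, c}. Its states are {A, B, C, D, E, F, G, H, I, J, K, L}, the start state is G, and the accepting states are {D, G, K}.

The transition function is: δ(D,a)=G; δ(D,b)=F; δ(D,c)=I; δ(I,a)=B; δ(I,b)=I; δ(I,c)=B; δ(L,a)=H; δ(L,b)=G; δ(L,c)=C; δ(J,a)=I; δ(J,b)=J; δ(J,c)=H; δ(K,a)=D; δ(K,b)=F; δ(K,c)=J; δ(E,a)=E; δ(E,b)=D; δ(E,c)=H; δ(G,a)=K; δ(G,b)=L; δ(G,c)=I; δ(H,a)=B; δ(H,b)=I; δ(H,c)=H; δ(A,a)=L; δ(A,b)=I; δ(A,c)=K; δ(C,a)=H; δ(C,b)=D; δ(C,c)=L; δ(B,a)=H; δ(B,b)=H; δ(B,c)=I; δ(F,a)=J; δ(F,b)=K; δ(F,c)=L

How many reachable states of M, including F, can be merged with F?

First remove the unreachable states {A,E}; 10 states remain.
P0 = {D,G,K} | {B,C,F,H,I,J,L}.
Refine {B,C,F,H,I,J,L} on symbol b: members go to different blocks, giving {B,H,I,J} and {C,F,L}.
The partition is now stable with 3 blocks: {D,G,K} | {B,H,I,J} | {C,F,L}.
The equivalence class containing F is {C,F,L}, of size 3.

3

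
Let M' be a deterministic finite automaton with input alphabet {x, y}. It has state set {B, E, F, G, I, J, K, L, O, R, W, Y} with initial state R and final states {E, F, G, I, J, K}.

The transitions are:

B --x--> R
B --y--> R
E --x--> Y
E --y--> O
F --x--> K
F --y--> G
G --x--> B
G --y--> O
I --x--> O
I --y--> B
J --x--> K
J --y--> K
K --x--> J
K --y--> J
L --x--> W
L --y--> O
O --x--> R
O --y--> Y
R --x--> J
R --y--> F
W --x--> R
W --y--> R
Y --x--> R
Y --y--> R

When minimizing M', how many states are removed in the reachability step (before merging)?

4

No path from R leads to E, I, L, W; the other 8 states are all reachable.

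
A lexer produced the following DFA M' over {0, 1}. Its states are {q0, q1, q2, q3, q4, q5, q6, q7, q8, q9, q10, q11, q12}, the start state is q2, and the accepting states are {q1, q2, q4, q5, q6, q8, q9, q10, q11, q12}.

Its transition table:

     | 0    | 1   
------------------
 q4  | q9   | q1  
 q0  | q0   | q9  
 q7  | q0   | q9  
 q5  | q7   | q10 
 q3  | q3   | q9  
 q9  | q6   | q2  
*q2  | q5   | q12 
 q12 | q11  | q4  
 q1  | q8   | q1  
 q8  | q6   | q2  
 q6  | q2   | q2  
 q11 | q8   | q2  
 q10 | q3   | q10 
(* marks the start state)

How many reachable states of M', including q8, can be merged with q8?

2

All states are reachable from the start state.
Initial partition by acceptance: {q1,q2,q4,q5,q6,q8,q9,q10,q11,q12} | {q0,q3,q7}.
Refine {q1,q2,q4,q5,q6,q8,q9,q10,q11,q12} on symbol 0: members go to different blocks, giving {q1,q2,q4,q6,q8,q9,q11,q12} and {q5,q10}.
Refine {q1,q2,q4,q6,q8,q9,q11,q12} on symbol 0: members go to different blocks, giving {q1,q4,q6,q8,q9,q11,q12} and {q2}.
Refine {q1,q4,q6,q8,q9,q11,q12} on symbol 0: members go to different blocks, giving {q1,q4,q8,q9,q11,q12} and {q6}.
Split {q1,q4,q8,q9,q11,q12} by δ(·,0) → {q1,q4,q11,q12} and {q8,q9}.
On input 0, block {q1,q4,q11,q12} splits into {q1,q4,q11} and {q12}.
On input 1, block {q1,q4,q11} splits into {q1,q4} and {q11}.
No further refinement is possible. Final partition (8 blocks): {q1,q4} | {q0,q3,q7} | {q5,q10} | {q2} | {q6} | {q8,q9} | {q12} | {q11}.
The equivalence class containing q8 is {q8,q9}, of size 2.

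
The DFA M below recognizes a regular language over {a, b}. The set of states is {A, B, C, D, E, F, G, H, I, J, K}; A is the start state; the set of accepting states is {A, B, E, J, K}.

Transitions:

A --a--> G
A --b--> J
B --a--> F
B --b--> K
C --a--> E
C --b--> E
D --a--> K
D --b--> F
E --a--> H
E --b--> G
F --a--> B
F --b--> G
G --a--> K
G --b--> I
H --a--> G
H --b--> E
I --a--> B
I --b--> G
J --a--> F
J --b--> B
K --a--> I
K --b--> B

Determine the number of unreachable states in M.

4

Starting at A and following transitions, the reachable set is {A, B, F, G, I, J, K}. That leaves C, D, E, H unreachable — 4 in total.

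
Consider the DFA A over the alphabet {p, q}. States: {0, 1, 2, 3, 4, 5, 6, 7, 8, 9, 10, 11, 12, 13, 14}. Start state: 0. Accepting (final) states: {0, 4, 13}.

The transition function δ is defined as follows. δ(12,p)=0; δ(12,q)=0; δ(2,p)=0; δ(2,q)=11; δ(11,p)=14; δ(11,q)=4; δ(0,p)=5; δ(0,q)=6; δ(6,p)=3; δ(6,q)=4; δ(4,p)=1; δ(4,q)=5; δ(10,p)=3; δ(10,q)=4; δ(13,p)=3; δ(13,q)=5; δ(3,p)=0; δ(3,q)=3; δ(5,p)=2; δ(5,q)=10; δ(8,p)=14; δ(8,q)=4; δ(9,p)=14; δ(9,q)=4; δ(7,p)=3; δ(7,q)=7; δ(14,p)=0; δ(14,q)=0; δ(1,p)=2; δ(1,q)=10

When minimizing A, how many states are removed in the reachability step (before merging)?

BFS from 0 reaches {0, 1, 2, 3, 4, 5, 6, 10, 11, 14}; the 5 state(s) 7, 8, 9, 12, 13 are never visited.

5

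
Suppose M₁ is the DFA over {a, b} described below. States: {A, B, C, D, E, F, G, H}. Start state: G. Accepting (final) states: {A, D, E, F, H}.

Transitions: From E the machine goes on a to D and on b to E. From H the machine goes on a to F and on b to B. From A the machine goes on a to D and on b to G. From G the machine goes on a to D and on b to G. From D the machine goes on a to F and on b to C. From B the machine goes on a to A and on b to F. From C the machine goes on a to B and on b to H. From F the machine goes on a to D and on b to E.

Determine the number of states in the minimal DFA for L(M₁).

All states are reachable from the start state.
Initial partition by acceptance: {A,D,E,F,H} | {B,C,G}.
On input b, block {A,D,E,F,H} splits into {A,D,H} and {E,F}.
Refine {A,D,H} on symbol a: members go to different blocks, giving {D,H} and {A}.
Refine {B,C,G} on symbol a: members go to different blocks, giving {B} and {C} and {G}.
Split {D,H} by δ(·,b) → {D} and {H}.
The partition is now stable with 7 blocks: {D} | {B} | {E,F} | {A} | {C} | {G} | {H}.

7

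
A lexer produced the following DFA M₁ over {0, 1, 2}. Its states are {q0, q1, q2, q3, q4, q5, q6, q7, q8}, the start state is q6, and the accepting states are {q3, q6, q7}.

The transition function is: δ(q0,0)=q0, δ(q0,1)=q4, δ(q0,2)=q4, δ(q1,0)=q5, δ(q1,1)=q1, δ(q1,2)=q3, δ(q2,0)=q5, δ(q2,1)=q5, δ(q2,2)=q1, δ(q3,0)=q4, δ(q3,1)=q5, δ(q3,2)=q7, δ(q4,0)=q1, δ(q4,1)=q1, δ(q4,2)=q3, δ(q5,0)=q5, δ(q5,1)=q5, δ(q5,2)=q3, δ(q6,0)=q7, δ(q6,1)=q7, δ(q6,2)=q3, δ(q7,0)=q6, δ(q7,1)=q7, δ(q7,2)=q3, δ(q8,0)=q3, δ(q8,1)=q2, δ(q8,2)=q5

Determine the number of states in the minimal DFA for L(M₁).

First remove the unreachable states {q0,q2,q8}; 6 states remain.
P0 = {q3,q6,q7} | {q1,q4,q5}.
On input 0, block {q3,q6,q7} splits into {q6,q7} and {q3}.
No further refinement is possible. Final partition (3 blocks): {q6,q7} | {q1,q4,q5} | {q3}.

3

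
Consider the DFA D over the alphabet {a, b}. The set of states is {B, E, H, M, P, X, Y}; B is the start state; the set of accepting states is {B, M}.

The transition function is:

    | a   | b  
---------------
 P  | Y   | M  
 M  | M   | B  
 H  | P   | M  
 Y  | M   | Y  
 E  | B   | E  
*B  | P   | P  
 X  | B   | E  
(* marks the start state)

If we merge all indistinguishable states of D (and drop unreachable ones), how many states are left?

4

Reachable states from the start: {B,M,P,Y}. Unreachable: {E,H,X} — drop them.
P0 = {B,M} | {P,Y}.
On input a, block {B,M} splits into {M} and {B}.
On input a, block {P,Y} splits into {Y} and {P}.
The partition is now stable with 4 blocks: {M} | {Y} | {B} | {P}.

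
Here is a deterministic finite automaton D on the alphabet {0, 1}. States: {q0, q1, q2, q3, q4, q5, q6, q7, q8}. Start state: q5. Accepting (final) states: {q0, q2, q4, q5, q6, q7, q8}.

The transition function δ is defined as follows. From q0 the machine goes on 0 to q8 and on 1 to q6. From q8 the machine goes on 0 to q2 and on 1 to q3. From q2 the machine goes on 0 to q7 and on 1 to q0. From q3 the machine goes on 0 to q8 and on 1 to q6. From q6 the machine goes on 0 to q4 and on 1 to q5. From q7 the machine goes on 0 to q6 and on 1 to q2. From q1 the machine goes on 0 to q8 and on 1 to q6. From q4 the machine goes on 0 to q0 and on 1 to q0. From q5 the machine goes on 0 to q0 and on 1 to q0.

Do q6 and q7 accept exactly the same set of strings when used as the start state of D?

Reachable states from the start: {q0,q2,q3,q4,q5,q6,q7,q8}. Unreachable: {q1} — drop them.
Initial partition by acceptance: {q0,q2,q4,q5,q6,q7,q8} | {q3}.
Split {q0,q2,q4,q5,q6,q7,q8} by δ(·,1) → {q0,q2,q4,q5,q6,q7} and {q8}.
Split {q0,q2,q4,q5,q6,q7} by δ(·,0) → {q2,q4,q5,q6,q7} and {q0}.
On input 0, block {q2,q4,q5,q6,q7} splits into {q2,q6,q7} and {q4,q5}.
On input 0, block {q2,q6,q7} splits into {q2,q7} and {q6}.
On input 0, block {q2,q7} splits into {q2} and {q7}.
No further refinement is possible. Final partition (7 blocks): {q2} | {q3} | {q8} | {q0} | {q4,q5} | {q6} | {q7}.
q6 and q7 end up in different blocks, so they are distinguishable. For instance, the string '0001' is accepted from only q7.

No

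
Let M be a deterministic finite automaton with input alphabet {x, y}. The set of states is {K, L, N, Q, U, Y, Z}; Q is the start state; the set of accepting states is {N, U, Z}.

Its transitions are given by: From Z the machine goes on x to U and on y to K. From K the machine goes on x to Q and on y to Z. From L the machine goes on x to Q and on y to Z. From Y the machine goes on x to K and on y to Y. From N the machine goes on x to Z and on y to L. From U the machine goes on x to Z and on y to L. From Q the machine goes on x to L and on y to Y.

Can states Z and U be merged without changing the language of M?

Yes

First remove the unreachable states {N}; 6 states remain.
Start with accepting vs non-accepting: {U,Z} | {K,L,Q,Y}.
Refine {K,L,Q,Y} on symbol y: members go to different blocks, giving {K,L} and {Q,Y}.
No further refinement is possible. Final partition (3 blocks): {U,Z} | {K,L} | {Q,Y}.
Z and U lie in the same block of the stable partition, so they are equivalent — no string distinguishes them.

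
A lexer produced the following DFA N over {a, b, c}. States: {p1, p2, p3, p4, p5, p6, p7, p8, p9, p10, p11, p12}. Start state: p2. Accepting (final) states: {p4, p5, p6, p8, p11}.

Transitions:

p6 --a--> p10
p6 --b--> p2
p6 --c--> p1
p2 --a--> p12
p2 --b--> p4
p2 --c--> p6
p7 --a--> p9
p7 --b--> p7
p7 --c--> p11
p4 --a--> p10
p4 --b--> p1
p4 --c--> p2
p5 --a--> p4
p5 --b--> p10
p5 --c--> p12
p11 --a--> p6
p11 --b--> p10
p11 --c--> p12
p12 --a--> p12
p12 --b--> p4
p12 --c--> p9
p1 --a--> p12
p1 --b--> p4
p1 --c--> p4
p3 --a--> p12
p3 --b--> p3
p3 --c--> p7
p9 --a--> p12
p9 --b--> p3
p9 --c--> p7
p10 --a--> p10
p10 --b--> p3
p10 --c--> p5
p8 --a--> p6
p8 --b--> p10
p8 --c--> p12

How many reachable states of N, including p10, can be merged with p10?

Reachable states from the start: {p1,p2,p3,p4,p5,p6,p7,p9,p10,p11,p12}. Unreachable: {p8} — drop them.
P0 = {p4,p5,p6,p11} | {p1,p2,p3,p7,p9,p10,p12}.
Split {p4,p5,p6,p11} by δ(·,a) → {p4,p6} and {p5,p11}.
Split {p1,p2,p3,p7,p9,p10,p12} by δ(·,b) → {p3,p7,p9,p10} and {p1,p2,p12}.
On input a, block {p3,p7,p9,p10} splits into {p3,p9} and {p7,p10}.
Refine {p1,p2,p12} on symbol c: members go to different blocks, giving {p1,p2} and {p12}.
On input a, block {p7,p10} splits into {p7} and {p10}.
Stable partition: {p4,p6} | {p3,p9} | {p5,p11} | {p1,p2} | {p7} | {p12} | {p10} — 7 equivalence classes.
The equivalence class containing p10 is {p10}, of size 1.

1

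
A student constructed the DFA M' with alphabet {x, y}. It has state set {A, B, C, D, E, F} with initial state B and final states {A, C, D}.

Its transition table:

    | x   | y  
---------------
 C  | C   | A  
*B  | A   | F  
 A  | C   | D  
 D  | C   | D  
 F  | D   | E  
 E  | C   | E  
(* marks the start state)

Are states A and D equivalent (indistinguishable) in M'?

Yes

Every state is reachable, so we keep all 6.
Initial partition by acceptance: {A,C,D} | {B,E,F}.
The partition is now stable with 2 blocks: {A,C,D} | {B,E,F}.
A and D lie in the same block of the stable partition, so they are equivalent — no string distinguishes them.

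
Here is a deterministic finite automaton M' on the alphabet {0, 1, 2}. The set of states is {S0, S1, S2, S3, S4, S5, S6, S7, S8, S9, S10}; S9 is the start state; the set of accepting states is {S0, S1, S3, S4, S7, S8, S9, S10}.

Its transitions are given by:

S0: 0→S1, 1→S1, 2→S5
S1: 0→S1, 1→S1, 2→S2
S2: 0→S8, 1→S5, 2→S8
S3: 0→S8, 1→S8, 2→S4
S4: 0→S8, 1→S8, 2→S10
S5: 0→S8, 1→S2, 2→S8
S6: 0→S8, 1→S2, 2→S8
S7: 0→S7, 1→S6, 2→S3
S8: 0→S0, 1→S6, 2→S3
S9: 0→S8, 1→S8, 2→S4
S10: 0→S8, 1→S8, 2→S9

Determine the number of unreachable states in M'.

BFS from S9 reaches {S0, S1, S2, S3, S4, S5, S6, S8, S9, S10}; the 1 state(s) S7 are never visited.

1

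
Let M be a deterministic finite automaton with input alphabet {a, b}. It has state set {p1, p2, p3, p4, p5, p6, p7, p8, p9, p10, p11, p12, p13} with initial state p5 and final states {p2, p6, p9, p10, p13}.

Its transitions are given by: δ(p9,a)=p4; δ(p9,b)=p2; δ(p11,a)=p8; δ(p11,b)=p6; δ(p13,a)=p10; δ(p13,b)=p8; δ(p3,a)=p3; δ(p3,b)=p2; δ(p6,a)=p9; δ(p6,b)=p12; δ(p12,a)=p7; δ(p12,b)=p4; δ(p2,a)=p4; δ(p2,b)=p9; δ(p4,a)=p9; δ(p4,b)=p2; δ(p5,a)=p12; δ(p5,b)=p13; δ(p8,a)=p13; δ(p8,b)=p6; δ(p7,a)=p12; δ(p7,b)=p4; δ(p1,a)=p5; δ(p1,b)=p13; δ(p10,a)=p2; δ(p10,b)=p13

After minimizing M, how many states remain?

8

First remove the unreachable states {p1,p3,p11}; 10 states remain.
Start with accepting vs non-accepting: {p2,p6,p9,p10,p13} | {p4,p5,p7,p8,p12}.
Refine {p2,p6,p9,p10,p13} on symbol a: members go to different blocks, giving {p6,p10,p13} and {p2,p9}.
Refine {p6,p10,p13} on symbol a: members go to different blocks, giving {p6,p10} and {p13}.
Refine {p6,p10} on symbol b: members go to different blocks, giving {p6} and {p10}.
Refine {p4,p5,p7,p8,p12} on symbol a: members go to different blocks, giving {p5,p7,p12} and {p4} and {p8}.
Refine {p5,p7,p12} on symbol b: members go to different blocks, giving {p7,p12} and {p5}.
No further refinement is possible. Final partition (8 blocks): {p6} | {p7,p12} | {p2,p9} | {p13} | {p10} | {p4} | {p8} | {p5}.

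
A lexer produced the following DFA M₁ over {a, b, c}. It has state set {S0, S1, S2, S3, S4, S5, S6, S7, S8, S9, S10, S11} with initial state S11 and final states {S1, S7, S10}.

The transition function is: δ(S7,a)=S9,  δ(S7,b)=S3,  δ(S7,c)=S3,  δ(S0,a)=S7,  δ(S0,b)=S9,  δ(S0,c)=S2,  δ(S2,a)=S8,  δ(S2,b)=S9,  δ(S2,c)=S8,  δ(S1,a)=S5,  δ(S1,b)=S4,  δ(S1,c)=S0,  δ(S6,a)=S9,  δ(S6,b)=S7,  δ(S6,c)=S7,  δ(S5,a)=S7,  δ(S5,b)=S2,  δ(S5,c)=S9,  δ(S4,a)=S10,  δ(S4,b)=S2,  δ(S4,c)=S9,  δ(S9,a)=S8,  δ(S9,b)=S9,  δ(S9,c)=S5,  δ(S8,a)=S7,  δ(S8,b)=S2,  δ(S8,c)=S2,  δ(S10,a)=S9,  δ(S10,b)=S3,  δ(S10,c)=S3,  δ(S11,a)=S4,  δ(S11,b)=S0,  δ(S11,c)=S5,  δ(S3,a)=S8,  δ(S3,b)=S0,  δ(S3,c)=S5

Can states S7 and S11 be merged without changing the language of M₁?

No

Reachable states from the start: {S0,S2,S3,S4,S5,S7,S8,S9,S10,S11}. Unreachable: {S1,S6} — drop them.
P0 = {S7,S10} | {S0,S2,S3,S4,S5,S8,S9,S11}.
Split {S0,S2,S3,S4,S5,S8,S9,S11} by δ(·,a) → {S0,S4,S5,S8} and {S2,S3,S9,S11}.
Split {S2,S3,S9,S11} by δ(·,b) → {S2,S9} and {S3,S11}.
No further refinement is possible. Final partition (4 blocks): {S7,S10} | {S0,S4,S5,S8} | {S2,S9} | {S3,S11}.
S7 and S11 end up in different blocks, so they are distinguishable. For instance, the string 'ε' is accepted from only S7.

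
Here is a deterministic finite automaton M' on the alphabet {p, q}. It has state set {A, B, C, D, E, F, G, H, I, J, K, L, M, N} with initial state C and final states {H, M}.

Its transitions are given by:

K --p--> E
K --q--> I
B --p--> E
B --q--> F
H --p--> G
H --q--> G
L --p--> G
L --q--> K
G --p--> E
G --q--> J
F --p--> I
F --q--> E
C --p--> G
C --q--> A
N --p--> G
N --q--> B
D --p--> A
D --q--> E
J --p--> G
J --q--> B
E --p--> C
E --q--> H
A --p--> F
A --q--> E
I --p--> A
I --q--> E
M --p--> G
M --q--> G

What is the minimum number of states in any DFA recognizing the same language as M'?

Reachable states from the start: {A,B,C,E,F,G,H,I,J}. Unreachable: {D,K,L,M,N} — drop them.
P0 = {H} | {A,B,C,E,F,G,I,J}.
Split {A,B,C,E,F,G,I,J} by δ(·,q) → {A,B,C,F,G,I,J} and {E}.
Refine {A,B,C,F,G,I,J} on symbol p: members go to different blocks, giving {A,C,F,I,J} and {B,G}.
Split {A,C,F,I,J} by δ(·,p) → {A,F,I} and {C,J}.
On input q, block {B,G} splits into {B} and {G}.
On input q, block {C,J} splits into {C} and {J}.
Stable partition: {H} | {A,F,I} | {E} | {B} | {C} | {G} | {J} — 7 equivalence classes.

7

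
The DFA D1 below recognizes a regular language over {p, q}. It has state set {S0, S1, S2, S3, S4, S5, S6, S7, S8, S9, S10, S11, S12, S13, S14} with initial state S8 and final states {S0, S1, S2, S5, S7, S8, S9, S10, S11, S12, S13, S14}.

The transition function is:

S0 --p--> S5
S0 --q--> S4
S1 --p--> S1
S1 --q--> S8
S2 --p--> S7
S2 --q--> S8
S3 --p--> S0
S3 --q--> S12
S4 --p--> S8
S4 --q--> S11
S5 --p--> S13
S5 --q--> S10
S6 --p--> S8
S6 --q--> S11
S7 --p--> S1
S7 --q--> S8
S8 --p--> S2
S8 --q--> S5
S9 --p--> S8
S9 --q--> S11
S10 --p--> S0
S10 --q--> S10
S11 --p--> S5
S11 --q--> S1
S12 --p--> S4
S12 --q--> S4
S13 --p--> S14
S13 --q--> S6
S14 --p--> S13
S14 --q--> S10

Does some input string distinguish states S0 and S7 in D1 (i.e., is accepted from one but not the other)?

First remove the unreachable states {S3,S9,S12}; 12 states remain.
Start with accepting vs non-accepting: {S0,S1,S2,S5,S7,S8,S10,S11,S13,S14} | {S4,S6}.
Refine {S0,S1,S2,S5,S7,S8,S10,S11,S13,S14} on symbol q: members go to different blocks, giving {S1,S2,S5,S7,S8,S10,S11,S14} and {S0,S13}.
Refine {S1,S2,S5,S7,S8,S10,S11,S14} on symbol p: members go to different blocks, giving {S1,S2,S7,S8,S11} and {S5,S10,S14}.
Refine {S1,S2,S7,S8,S11} on symbol p: members go to different blocks, giving {S1,S2,S7,S8} and {S11}.
On input q, block {S1,S2,S7,S8} splits into {S1,S2,S7} and {S8}.
The partition is now stable with 6 blocks: {S1,S2,S7} | {S4,S6} | {S0,S13} | {S5,S10,S14} | {S11} | {S8}.
S0 and S7 end up in different blocks, so they are distinguishable. For instance, the string 'q' is accepted from only S7.

Yes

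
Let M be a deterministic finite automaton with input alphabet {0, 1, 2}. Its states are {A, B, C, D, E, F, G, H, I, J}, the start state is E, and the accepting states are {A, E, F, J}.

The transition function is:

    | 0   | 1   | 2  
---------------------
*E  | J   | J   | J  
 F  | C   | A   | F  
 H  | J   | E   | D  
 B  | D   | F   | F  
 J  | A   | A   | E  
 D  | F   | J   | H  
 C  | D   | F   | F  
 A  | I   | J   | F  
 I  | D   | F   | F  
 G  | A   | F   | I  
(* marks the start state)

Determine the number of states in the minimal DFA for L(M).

7

States {B,G} cannot be reached from the start state, so discard them.
Initial partition by acceptance: {A,E,F,J} | {C,D,H,I}.
Split {A,E,F,J} by δ(·,0) → {A,F} and {E,J}.
Refine {A,F} on symbol 1: members go to different blocks, giving {A} and {F}.
On input 0, block {C,D,H,I} splits into {C,I} and {D} and {H}.
On input 0, block {E,J} splits into {E} and {J}.
Stable partition: {A} | {C,I} | {E} | {F} | {D} | {H} | {J} — 7 equivalence classes.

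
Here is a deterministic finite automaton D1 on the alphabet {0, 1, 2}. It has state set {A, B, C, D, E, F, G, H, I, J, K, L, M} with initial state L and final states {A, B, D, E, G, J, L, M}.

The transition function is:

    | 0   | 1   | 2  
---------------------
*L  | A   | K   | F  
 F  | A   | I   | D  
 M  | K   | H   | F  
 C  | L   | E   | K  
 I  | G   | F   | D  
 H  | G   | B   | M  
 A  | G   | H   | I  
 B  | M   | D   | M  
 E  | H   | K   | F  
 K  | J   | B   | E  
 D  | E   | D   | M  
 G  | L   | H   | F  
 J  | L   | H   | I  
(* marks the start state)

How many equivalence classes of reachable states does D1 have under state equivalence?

5

Reachable states from the start: {A,B,D,E,F,G,H,I,J,K,L,M}. Unreachable: {C} — drop them.
Initial partition by acceptance: {A,B,D,E,G,J,L,M} | {F,H,I,K}.
Refine {A,B,D,E,G,J,L,M} on symbol 0: members go to different blocks, giving {A,B,D,G,J,L} and {E,M}.
Refine {A,B,D,G,J,L} on symbol 0: members go to different blocks, giving {A,G,J,L} and {B,D}.
Refine {F,H,I,K} on symbol 1: members go to different blocks, giving {F,I} and {H,K}.
The partition is now stable with 5 blocks: {A,G,J,L} | {F,I} | {E,M} | {B,D} | {H,K}.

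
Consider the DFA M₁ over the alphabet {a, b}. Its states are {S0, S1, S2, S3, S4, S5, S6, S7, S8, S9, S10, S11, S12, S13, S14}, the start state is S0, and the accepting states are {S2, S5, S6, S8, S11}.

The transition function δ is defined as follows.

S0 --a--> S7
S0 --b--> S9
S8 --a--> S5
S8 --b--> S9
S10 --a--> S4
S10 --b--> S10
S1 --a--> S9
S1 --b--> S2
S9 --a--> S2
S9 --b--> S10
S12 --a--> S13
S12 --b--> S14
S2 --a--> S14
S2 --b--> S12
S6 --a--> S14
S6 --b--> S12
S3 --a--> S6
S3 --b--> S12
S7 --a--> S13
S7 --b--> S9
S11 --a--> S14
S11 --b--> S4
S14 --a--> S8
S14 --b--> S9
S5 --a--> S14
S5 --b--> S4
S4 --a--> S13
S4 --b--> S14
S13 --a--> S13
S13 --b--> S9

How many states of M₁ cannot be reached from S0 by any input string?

4

No path from S0 leads to S1, S3, S6, S11; the other 11 states are all reachable.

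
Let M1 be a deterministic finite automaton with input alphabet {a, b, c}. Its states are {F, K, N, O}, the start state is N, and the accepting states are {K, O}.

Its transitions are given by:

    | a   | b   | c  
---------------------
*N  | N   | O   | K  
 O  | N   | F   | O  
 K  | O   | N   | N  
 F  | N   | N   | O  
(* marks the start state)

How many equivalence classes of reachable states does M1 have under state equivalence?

4

Start with accepting vs non-accepting: {K,O} | {F,N}.
Refine {K,O} on symbol a: members go to different blocks, giving {O} and {K}.
On input b, block {F,N} splits into {F} and {N}.
The partition is now stable with 4 blocks: {O} | {F} | {K} | {N}.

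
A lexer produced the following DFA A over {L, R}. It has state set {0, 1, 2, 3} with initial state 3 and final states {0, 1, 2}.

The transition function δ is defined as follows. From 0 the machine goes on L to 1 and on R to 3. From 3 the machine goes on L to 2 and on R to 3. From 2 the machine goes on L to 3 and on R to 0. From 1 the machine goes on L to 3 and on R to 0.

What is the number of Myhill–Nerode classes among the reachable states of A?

All states are reachable from the start state.
Initial partition by acceptance: {0,1,2} | {3}.
On input L, block {0,1,2} splits into {1,2} and {0}.
Stable partition: {1,2} | {3} | {0} — 3 equivalence classes.

3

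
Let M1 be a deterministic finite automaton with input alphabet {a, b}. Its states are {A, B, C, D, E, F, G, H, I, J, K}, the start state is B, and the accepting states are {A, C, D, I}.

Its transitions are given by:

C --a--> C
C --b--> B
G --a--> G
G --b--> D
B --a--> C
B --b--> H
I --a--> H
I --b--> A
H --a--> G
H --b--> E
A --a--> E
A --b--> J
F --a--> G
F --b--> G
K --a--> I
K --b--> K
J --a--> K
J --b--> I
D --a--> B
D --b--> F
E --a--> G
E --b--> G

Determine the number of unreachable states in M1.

4

Starting at B and following transitions, the reachable set is {B, C, D, E, F, G, H}. That leaves A, I, J, K unreachable — 4 in total.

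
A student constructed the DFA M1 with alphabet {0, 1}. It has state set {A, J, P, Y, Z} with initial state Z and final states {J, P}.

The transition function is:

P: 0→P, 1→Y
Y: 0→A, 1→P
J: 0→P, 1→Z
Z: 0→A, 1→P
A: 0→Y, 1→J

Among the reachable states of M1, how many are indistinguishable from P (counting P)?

2

Initial partition by acceptance: {J,P} | {A,Y,Z}.
Stable partition: {J,P} | {A,Y,Z} — 2 equivalence classes.
State P belongs to the block {J,P}, which has 2 states.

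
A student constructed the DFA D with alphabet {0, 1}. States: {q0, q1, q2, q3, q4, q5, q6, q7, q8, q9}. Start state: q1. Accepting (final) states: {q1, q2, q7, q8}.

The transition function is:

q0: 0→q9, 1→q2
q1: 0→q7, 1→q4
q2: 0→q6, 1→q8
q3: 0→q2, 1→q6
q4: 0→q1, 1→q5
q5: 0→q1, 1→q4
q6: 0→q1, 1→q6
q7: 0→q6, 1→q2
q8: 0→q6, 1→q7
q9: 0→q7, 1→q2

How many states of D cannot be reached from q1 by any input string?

3

No path from q1 leads to q0, q3, q9; the other 7 states are all reachable.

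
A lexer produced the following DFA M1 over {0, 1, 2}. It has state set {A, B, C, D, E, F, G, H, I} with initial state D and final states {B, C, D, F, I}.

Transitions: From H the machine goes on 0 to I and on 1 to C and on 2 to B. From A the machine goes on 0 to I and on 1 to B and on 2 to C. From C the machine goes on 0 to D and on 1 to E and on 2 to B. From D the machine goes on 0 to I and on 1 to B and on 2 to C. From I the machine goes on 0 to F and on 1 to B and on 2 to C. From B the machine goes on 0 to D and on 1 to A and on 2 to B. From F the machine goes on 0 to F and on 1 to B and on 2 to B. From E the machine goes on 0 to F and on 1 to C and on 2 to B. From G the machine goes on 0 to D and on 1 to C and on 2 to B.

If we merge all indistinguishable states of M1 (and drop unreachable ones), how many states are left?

Reachable states from the start: {A,B,C,D,E,F,I}. Unreachable: {G,H} — drop them.
Initial partition by acceptance: {B,C,D,F,I} | {A,E}.
Refine {B,C,D,F,I} on symbol 1: members go to different blocks, giving {D,F,I} and {B,C}.
No further refinement is possible. Final partition (3 blocks): {D,F,I} | {A,E} | {B,C}.

3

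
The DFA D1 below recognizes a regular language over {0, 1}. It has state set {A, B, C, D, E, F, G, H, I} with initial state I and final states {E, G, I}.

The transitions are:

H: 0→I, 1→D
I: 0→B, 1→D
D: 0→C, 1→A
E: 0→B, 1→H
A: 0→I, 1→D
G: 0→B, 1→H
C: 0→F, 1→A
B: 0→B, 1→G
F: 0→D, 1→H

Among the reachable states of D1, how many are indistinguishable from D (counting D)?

3

States {E} cannot be reached from the start state, so discard them.
Initial partition by acceptance: {G,I} | {A,B,C,D,F,H}.
Split {A,B,C,D,F,H} by δ(·,0) → {B,C,D,F} and {A,H}.
Split {G,I} by δ(·,1) → {G} and {I}.
On input 1, block {B,C,D,F} splits into {C,D,F} and {B}.
Stable partition: {G} | {C,D,F} | {A,H} | {I} | {B} — 5 equivalence classes.
The equivalence class containing D is {C,D,F}, of size 3.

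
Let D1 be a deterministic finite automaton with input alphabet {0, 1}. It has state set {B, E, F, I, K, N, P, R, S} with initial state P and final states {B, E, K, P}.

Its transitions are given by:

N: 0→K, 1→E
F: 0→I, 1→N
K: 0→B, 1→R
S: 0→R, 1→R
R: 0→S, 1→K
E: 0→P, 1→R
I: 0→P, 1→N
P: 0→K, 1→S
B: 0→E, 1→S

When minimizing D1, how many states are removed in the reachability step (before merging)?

Starting at P and following transitions, the reachable set is {B, E, K, P, R, S}. That leaves F, I, N unreachable — 3 in total.

3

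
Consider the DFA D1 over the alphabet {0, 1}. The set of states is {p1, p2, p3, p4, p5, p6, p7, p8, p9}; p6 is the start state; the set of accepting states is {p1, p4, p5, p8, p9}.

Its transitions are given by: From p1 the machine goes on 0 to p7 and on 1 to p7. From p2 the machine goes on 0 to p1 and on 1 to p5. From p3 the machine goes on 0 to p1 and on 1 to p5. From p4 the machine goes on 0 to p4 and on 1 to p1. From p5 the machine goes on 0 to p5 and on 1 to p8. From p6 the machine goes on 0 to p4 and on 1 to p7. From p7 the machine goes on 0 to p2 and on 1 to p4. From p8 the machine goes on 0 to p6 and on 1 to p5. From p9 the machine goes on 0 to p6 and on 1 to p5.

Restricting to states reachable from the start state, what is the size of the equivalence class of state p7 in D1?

Reachable states from the start: {p1,p2,p4,p5,p6,p7,p8}. Unreachable: {p3,p9} — drop them.
Initial partition by acceptance: {p1,p4,p5,p8} | {p2,p6,p7}.
Split {p1,p4,p5,p8} by δ(·,0) → {p1,p8} and {p4,p5}.
Split {p1,p8} by δ(·,1) → {p1} and {p8}.
Refine {p2,p6,p7} on symbol 0: members go to different blocks, giving {p2} and {p6} and {p7}.
On input 1, block {p4,p5} splits into {p4} and {p5}.
No further refinement is possible. Final partition (7 blocks): {p1} | {p2} | {p4} | {p8} | {p6} | {p7} | {p5}.
State p7 belongs to the block {p7}, which has 1 states.

1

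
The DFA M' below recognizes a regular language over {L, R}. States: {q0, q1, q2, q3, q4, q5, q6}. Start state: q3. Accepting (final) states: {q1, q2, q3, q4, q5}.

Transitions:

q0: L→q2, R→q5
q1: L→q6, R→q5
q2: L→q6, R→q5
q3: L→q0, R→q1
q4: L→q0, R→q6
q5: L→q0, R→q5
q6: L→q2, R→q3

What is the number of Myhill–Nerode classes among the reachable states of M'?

2

First remove the unreachable states {q4}; 6 states remain.
Initial partition by acceptance: {q1,q2,q3,q5} | {q0,q6}.
The partition is now stable with 2 blocks: {q1,q2,q3,q5} | {q0,q6}.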